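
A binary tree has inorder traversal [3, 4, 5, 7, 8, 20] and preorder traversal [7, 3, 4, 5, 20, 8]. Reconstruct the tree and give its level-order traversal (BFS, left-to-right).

Inorder:  [3, 4, 5, 7, 8, 20]
Preorder: [7, 3, 4, 5, 20, 8]
Algorithm: preorder visits root first, so consume preorder in order;
for each root, split the current inorder slice at that value into
left-subtree inorder and right-subtree inorder, then recurse.
Recursive splits:
  root=7; inorder splits into left=[3, 4, 5], right=[8, 20]
  root=3; inorder splits into left=[], right=[4, 5]
  root=4; inorder splits into left=[], right=[5]
  root=5; inorder splits into left=[], right=[]
  root=20; inorder splits into left=[8], right=[]
  root=8; inorder splits into left=[], right=[]
Reconstructed level-order: [7, 3, 20, 4, 8, 5]


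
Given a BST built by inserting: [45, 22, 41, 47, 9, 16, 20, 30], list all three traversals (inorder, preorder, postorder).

Tree insertion order: [45, 22, 41, 47, 9, 16, 20, 30]
Tree (level-order array): [45, 22, 47, 9, 41, None, None, None, 16, 30, None, None, 20]
Inorder (L, root, R): [9, 16, 20, 22, 30, 41, 45, 47]
Preorder (root, L, R): [45, 22, 9, 16, 20, 41, 30, 47]
Postorder (L, R, root): [20, 16, 9, 30, 41, 22, 47, 45]


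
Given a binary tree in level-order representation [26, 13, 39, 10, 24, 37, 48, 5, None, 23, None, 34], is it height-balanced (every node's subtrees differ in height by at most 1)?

Tree (level-order array): [26, 13, 39, 10, 24, 37, 48, 5, None, 23, None, 34]
Definition: a tree is height-balanced if, at every node, |h(left) - h(right)| <= 1 (empty subtree has height -1).
Bottom-up per-node check:
  node 5: h_left=-1, h_right=-1, diff=0 [OK], height=0
  node 10: h_left=0, h_right=-1, diff=1 [OK], height=1
  node 23: h_left=-1, h_right=-1, diff=0 [OK], height=0
  node 24: h_left=0, h_right=-1, diff=1 [OK], height=1
  node 13: h_left=1, h_right=1, diff=0 [OK], height=2
  node 34: h_left=-1, h_right=-1, diff=0 [OK], height=0
  node 37: h_left=0, h_right=-1, diff=1 [OK], height=1
  node 48: h_left=-1, h_right=-1, diff=0 [OK], height=0
  node 39: h_left=1, h_right=0, diff=1 [OK], height=2
  node 26: h_left=2, h_right=2, diff=0 [OK], height=3
All nodes satisfy the balance condition.
Result: Balanced


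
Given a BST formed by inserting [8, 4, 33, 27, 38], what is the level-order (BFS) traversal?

Tree insertion order: [8, 4, 33, 27, 38]
Tree (level-order array): [8, 4, 33, None, None, 27, 38]
BFS from the root, enqueuing left then right child of each popped node:
  queue [8] -> pop 8, enqueue [4, 33], visited so far: [8]
  queue [4, 33] -> pop 4, enqueue [none], visited so far: [8, 4]
  queue [33] -> pop 33, enqueue [27, 38], visited so far: [8, 4, 33]
  queue [27, 38] -> pop 27, enqueue [none], visited so far: [8, 4, 33, 27]
  queue [38] -> pop 38, enqueue [none], visited so far: [8, 4, 33, 27, 38]
Result: [8, 4, 33, 27, 38]


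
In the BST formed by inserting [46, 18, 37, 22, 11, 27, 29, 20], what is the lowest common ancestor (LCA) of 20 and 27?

Tree insertion order: [46, 18, 37, 22, 11, 27, 29, 20]
Tree (level-order array): [46, 18, None, 11, 37, None, None, 22, None, 20, 27, None, None, None, 29]
In a BST, the LCA of p=20, q=27 is the first node v on the
root-to-leaf path with p <= v <= q (go left if both < v, right if both > v).
Walk from root:
  at 46: both 20 and 27 < 46, go left
  at 18: both 20 and 27 > 18, go right
  at 37: both 20 and 27 < 37, go left
  at 22: 20 <= 22 <= 27, this is the LCA
LCA = 22


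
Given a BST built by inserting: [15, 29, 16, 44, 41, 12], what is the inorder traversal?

Tree insertion order: [15, 29, 16, 44, 41, 12]
Tree (level-order array): [15, 12, 29, None, None, 16, 44, None, None, 41]
Inorder traversal: [12, 15, 16, 29, 41, 44]


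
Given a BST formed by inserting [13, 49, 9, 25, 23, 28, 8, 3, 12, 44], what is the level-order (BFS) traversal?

Tree insertion order: [13, 49, 9, 25, 23, 28, 8, 3, 12, 44]
Tree (level-order array): [13, 9, 49, 8, 12, 25, None, 3, None, None, None, 23, 28, None, None, None, None, None, 44]
BFS from the root, enqueuing left then right child of each popped node:
  queue [13] -> pop 13, enqueue [9, 49], visited so far: [13]
  queue [9, 49] -> pop 9, enqueue [8, 12], visited so far: [13, 9]
  queue [49, 8, 12] -> pop 49, enqueue [25], visited so far: [13, 9, 49]
  queue [8, 12, 25] -> pop 8, enqueue [3], visited so far: [13, 9, 49, 8]
  queue [12, 25, 3] -> pop 12, enqueue [none], visited so far: [13, 9, 49, 8, 12]
  queue [25, 3] -> pop 25, enqueue [23, 28], visited so far: [13, 9, 49, 8, 12, 25]
  queue [3, 23, 28] -> pop 3, enqueue [none], visited so far: [13, 9, 49, 8, 12, 25, 3]
  queue [23, 28] -> pop 23, enqueue [none], visited so far: [13, 9, 49, 8, 12, 25, 3, 23]
  queue [28] -> pop 28, enqueue [44], visited so far: [13, 9, 49, 8, 12, 25, 3, 23, 28]
  queue [44] -> pop 44, enqueue [none], visited so far: [13, 9, 49, 8, 12, 25, 3, 23, 28, 44]
Result: [13, 9, 49, 8, 12, 25, 3, 23, 28, 44]


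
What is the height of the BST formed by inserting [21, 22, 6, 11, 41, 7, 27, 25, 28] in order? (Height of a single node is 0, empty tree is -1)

Insertion order: [21, 22, 6, 11, 41, 7, 27, 25, 28]
Tree (level-order array): [21, 6, 22, None, 11, None, 41, 7, None, 27, None, None, None, 25, 28]
Compute height bottom-up (empty subtree = -1):
  height(7) = 1 + max(-1, -1) = 0
  height(11) = 1 + max(0, -1) = 1
  height(6) = 1 + max(-1, 1) = 2
  height(25) = 1 + max(-1, -1) = 0
  height(28) = 1 + max(-1, -1) = 0
  height(27) = 1 + max(0, 0) = 1
  height(41) = 1 + max(1, -1) = 2
  height(22) = 1 + max(-1, 2) = 3
  height(21) = 1 + max(2, 3) = 4
Height = 4


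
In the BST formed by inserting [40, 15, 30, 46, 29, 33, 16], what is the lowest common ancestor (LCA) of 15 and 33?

Tree insertion order: [40, 15, 30, 46, 29, 33, 16]
Tree (level-order array): [40, 15, 46, None, 30, None, None, 29, 33, 16]
In a BST, the LCA of p=15, q=33 is the first node v on the
root-to-leaf path with p <= v <= q (go left if both < v, right if both > v).
Walk from root:
  at 40: both 15 and 33 < 40, go left
  at 15: 15 <= 15 <= 33, this is the LCA
LCA = 15


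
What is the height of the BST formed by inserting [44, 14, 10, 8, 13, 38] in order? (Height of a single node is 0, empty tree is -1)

Insertion order: [44, 14, 10, 8, 13, 38]
Tree (level-order array): [44, 14, None, 10, 38, 8, 13]
Compute height bottom-up (empty subtree = -1):
  height(8) = 1 + max(-1, -1) = 0
  height(13) = 1 + max(-1, -1) = 0
  height(10) = 1 + max(0, 0) = 1
  height(38) = 1 + max(-1, -1) = 0
  height(14) = 1 + max(1, 0) = 2
  height(44) = 1 + max(2, -1) = 3
Height = 3


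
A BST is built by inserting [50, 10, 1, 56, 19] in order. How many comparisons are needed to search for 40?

Search path for 40: 50 -> 10 -> 19
Found: False
Comparisons: 3


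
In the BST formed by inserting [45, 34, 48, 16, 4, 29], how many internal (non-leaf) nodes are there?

Tree built from: [45, 34, 48, 16, 4, 29]
Tree (level-order array): [45, 34, 48, 16, None, None, None, 4, 29]
Rule: An internal node has at least one child.
Per-node child counts:
  node 45: 2 child(ren)
  node 34: 1 child(ren)
  node 16: 2 child(ren)
  node 4: 0 child(ren)
  node 29: 0 child(ren)
  node 48: 0 child(ren)
Matching nodes: [45, 34, 16]
Count of internal (non-leaf) nodes: 3


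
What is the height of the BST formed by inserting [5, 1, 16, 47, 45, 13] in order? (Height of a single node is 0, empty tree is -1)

Insertion order: [5, 1, 16, 47, 45, 13]
Tree (level-order array): [5, 1, 16, None, None, 13, 47, None, None, 45]
Compute height bottom-up (empty subtree = -1):
  height(1) = 1 + max(-1, -1) = 0
  height(13) = 1 + max(-1, -1) = 0
  height(45) = 1 + max(-1, -1) = 0
  height(47) = 1 + max(0, -1) = 1
  height(16) = 1 + max(0, 1) = 2
  height(5) = 1 + max(0, 2) = 3
Height = 3


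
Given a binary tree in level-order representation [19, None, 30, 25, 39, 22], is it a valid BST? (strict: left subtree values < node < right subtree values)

Level-order array: [19, None, 30, 25, 39, 22]
Validate using subtree bounds (lo, hi): at each node, require lo < value < hi,
then recurse left with hi=value and right with lo=value.
Preorder trace (stopping at first violation):
  at node 19 with bounds (-inf, +inf): OK
  at node 30 with bounds (19, +inf): OK
  at node 25 with bounds (19, 30): OK
  at node 22 with bounds (19, 25): OK
  at node 39 with bounds (30, +inf): OK
No violation found at any node.
Result: Valid BST


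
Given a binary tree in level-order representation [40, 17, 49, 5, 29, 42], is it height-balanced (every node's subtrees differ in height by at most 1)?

Tree (level-order array): [40, 17, 49, 5, 29, 42]
Definition: a tree is height-balanced if, at every node, |h(left) - h(right)| <= 1 (empty subtree has height -1).
Bottom-up per-node check:
  node 5: h_left=-1, h_right=-1, diff=0 [OK], height=0
  node 29: h_left=-1, h_right=-1, diff=0 [OK], height=0
  node 17: h_left=0, h_right=0, diff=0 [OK], height=1
  node 42: h_left=-1, h_right=-1, diff=0 [OK], height=0
  node 49: h_left=0, h_right=-1, diff=1 [OK], height=1
  node 40: h_left=1, h_right=1, diff=0 [OK], height=2
All nodes satisfy the balance condition.
Result: Balanced


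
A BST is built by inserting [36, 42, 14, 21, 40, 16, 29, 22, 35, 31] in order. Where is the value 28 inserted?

Starting tree (level order): [36, 14, 42, None, 21, 40, None, 16, 29, None, None, None, None, 22, 35, None, None, 31]
Insertion path: 36 -> 14 -> 21 -> 29 -> 22
Result: insert 28 as right child of 22
Final tree (level order): [36, 14, 42, None, 21, 40, None, 16, 29, None, None, None, None, 22, 35, None, 28, 31]


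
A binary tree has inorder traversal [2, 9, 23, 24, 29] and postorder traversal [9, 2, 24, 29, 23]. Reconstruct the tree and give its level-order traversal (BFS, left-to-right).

Inorder:   [2, 9, 23, 24, 29]
Postorder: [9, 2, 24, 29, 23]
Algorithm: postorder visits root last, so walk postorder right-to-left;
each value is the root of the current inorder slice — split it at that
value, recurse on the right subtree first, then the left.
Recursive splits:
  root=23; inorder splits into left=[2, 9], right=[24, 29]
  root=29; inorder splits into left=[24], right=[]
  root=24; inorder splits into left=[], right=[]
  root=2; inorder splits into left=[], right=[9]
  root=9; inorder splits into left=[], right=[]
Reconstructed level-order: [23, 2, 29, 9, 24]


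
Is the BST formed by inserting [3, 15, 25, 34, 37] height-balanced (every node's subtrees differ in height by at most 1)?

Tree (level-order array): [3, None, 15, None, 25, None, 34, None, 37]
Definition: a tree is height-balanced if, at every node, |h(left) - h(right)| <= 1 (empty subtree has height -1).
Bottom-up per-node check:
  node 37: h_left=-1, h_right=-1, diff=0 [OK], height=0
  node 34: h_left=-1, h_right=0, diff=1 [OK], height=1
  node 25: h_left=-1, h_right=1, diff=2 [FAIL (|-1-1|=2 > 1)], height=2
  node 15: h_left=-1, h_right=2, diff=3 [FAIL (|-1-2|=3 > 1)], height=3
  node 3: h_left=-1, h_right=3, diff=4 [FAIL (|-1-3|=4 > 1)], height=4
Node 25 violates the condition: |-1 - 1| = 2 > 1.
Result: Not balanced


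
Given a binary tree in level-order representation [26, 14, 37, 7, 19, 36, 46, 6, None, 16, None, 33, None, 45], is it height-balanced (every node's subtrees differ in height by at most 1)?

Tree (level-order array): [26, 14, 37, 7, 19, 36, 46, 6, None, 16, None, 33, None, 45]
Definition: a tree is height-balanced if, at every node, |h(left) - h(right)| <= 1 (empty subtree has height -1).
Bottom-up per-node check:
  node 6: h_left=-1, h_right=-1, diff=0 [OK], height=0
  node 7: h_left=0, h_right=-1, diff=1 [OK], height=1
  node 16: h_left=-1, h_right=-1, diff=0 [OK], height=0
  node 19: h_left=0, h_right=-1, diff=1 [OK], height=1
  node 14: h_left=1, h_right=1, diff=0 [OK], height=2
  node 33: h_left=-1, h_right=-1, diff=0 [OK], height=0
  node 36: h_left=0, h_right=-1, diff=1 [OK], height=1
  node 45: h_left=-1, h_right=-1, diff=0 [OK], height=0
  node 46: h_left=0, h_right=-1, diff=1 [OK], height=1
  node 37: h_left=1, h_right=1, diff=0 [OK], height=2
  node 26: h_left=2, h_right=2, diff=0 [OK], height=3
All nodes satisfy the balance condition.
Result: Balanced


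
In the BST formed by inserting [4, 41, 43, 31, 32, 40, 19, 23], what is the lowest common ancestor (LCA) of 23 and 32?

Tree insertion order: [4, 41, 43, 31, 32, 40, 19, 23]
Tree (level-order array): [4, None, 41, 31, 43, 19, 32, None, None, None, 23, None, 40]
In a BST, the LCA of p=23, q=32 is the first node v on the
root-to-leaf path with p <= v <= q (go left if both < v, right if both > v).
Walk from root:
  at 4: both 23 and 32 > 4, go right
  at 41: both 23 and 32 < 41, go left
  at 31: 23 <= 31 <= 32, this is the LCA
LCA = 31


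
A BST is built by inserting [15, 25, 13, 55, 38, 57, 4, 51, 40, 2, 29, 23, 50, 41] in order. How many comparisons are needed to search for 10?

Search path for 10: 15 -> 13 -> 4
Found: False
Comparisons: 3


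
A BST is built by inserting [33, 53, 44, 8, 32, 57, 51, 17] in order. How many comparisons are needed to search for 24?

Search path for 24: 33 -> 8 -> 32 -> 17
Found: False
Comparisons: 4


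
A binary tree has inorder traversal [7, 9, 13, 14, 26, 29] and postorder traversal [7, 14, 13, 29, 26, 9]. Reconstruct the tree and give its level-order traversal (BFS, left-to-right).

Inorder:   [7, 9, 13, 14, 26, 29]
Postorder: [7, 14, 13, 29, 26, 9]
Algorithm: postorder visits root last, so walk postorder right-to-left;
each value is the root of the current inorder slice — split it at that
value, recurse on the right subtree first, then the left.
Recursive splits:
  root=9; inorder splits into left=[7], right=[13, 14, 26, 29]
  root=26; inorder splits into left=[13, 14], right=[29]
  root=29; inorder splits into left=[], right=[]
  root=13; inorder splits into left=[], right=[14]
  root=14; inorder splits into left=[], right=[]
  root=7; inorder splits into left=[], right=[]
Reconstructed level-order: [9, 7, 26, 13, 29, 14]


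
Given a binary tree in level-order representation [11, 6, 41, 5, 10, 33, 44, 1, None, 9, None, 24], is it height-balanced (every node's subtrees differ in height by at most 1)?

Tree (level-order array): [11, 6, 41, 5, 10, 33, 44, 1, None, 9, None, 24]
Definition: a tree is height-balanced if, at every node, |h(left) - h(right)| <= 1 (empty subtree has height -1).
Bottom-up per-node check:
  node 1: h_left=-1, h_right=-1, diff=0 [OK], height=0
  node 5: h_left=0, h_right=-1, diff=1 [OK], height=1
  node 9: h_left=-1, h_right=-1, diff=0 [OK], height=0
  node 10: h_left=0, h_right=-1, diff=1 [OK], height=1
  node 6: h_left=1, h_right=1, diff=0 [OK], height=2
  node 24: h_left=-1, h_right=-1, diff=0 [OK], height=0
  node 33: h_left=0, h_right=-1, diff=1 [OK], height=1
  node 44: h_left=-1, h_right=-1, diff=0 [OK], height=0
  node 41: h_left=1, h_right=0, diff=1 [OK], height=2
  node 11: h_left=2, h_right=2, diff=0 [OK], height=3
All nodes satisfy the balance condition.
Result: Balanced


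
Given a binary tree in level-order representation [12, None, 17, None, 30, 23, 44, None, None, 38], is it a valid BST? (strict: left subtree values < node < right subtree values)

Level-order array: [12, None, 17, None, 30, 23, 44, None, None, 38]
Validate using subtree bounds (lo, hi): at each node, require lo < value < hi,
then recurse left with hi=value and right with lo=value.
Preorder trace (stopping at first violation):
  at node 12 with bounds (-inf, +inf): OK
  at node 17 with bounds (12, +inf): OK
  at node 30 with bounds (17, +inf): OK
  at node 23 with bounds (17, 30): OK
  at node 44 with bounds (30, +inf): OK
  at node 38 with bounds (30, 44): OK
No violation found at any node.
Result: Valid BST


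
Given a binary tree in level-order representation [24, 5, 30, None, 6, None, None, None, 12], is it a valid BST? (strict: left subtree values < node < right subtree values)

Level-order array: [24, 5, 30, None, 6, None, None, None, 12]
Validate using subtree bounds (lo, hi): at each node, require lo < value < hi,
then recurse left with hi=value and right with lo=value.
Preorder trace (stopping at first violation):
  at node 24 with bounds (-inf, +inf): OK
  at node 5 with bounds (-inf, 24): OK
  at node 6 with bounds (5, 24): OK
  at node 12 with bounds (6, 24): OK
  at node 30 with bounds (24, +inf): OK
No violation found at any node.
Result: Valid BST


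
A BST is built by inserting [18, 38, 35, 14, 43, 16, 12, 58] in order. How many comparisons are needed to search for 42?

Search path for 42: 18 -> 38 -> 43
Found: False
Comparisons: 3


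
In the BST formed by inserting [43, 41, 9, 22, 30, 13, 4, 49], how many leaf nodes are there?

Tree built from: [43, 41, 9, 22, 30, 13, 4, 49]
Tree (level-order array): [43, 41, 49, 9, None, None, None, 4, 22, None, None, 13, 30]
Rule: A leaf has 0 children.
Per-node child counts:
  node 43: 2 child(ren)
  node 41: 1 child(ren)
  node 9: 2 child(ren)
  node 4: 0 child(ren)
  node 22: 2 child(ren)
  node 13: 0 child(ren)
  node 30: 0 child(ren)
  node 49: 0 child(ren)
Matching nodes: [4, 13, 30, 49]
Count of leaf nodes: 4


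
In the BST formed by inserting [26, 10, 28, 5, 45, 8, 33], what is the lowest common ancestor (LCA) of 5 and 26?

Tree insertion order: [26, 10, 28, 5, 45, 8, 33]
Tree (level-order array): [26, 10, 28, 5, None, None, 45, None, 8, 33]
In a BST, the LCA of p=5, q=26 is the first node v on the
root-to-leaf path with p <= v <= q (go left if both < v, right if both > v).
Walk from root:
  at 26: 5 <= 26 <= 26, this is the LCA
LCA = 26


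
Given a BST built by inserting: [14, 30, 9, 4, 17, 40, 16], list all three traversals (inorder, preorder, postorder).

Tree insertion order: [14, 30, 9, 4, 17, 40, 16]
Tree (level-order array): [14, 9, 30, 4, None, 17, 40, None, None, 16]
Inorder (L, root, R): [4, 9, 14, 16, 17, 30, 40]
Preorder (root, L, R): [14, 9, 4, 30, 17, 16, 40]
Postorder (L, R, root): [4, 9, 16, 17, 40, 30, 14]


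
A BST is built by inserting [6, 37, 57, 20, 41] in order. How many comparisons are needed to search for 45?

Search path for 45: 6 -> 37 -> 57 -> 41
Found: False
Comparisons: 4


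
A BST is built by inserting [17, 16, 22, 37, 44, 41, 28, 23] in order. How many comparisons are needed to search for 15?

Search path for 15: 17 -> 16
Found: False
Comparisons: 2


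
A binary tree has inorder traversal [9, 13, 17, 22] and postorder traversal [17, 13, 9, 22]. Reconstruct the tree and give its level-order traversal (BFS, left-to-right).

Inorder:   [9, 13, 17, 22]
Postorder: [17, 13, 9, 22]
Algorithm: postorder visits root last, so walk postorder right-to-left;
each value is the root of the current inorder slice — split it at that
value, recurse on the right subtree first, then the left.
Recursive splits:
  root=22; inorder splits into left=[9, 13, 17], right=[]
  root=9; inorder splits into left=[], right=[13, 17]
  root=13; inorder splits into left=[], right=[17]
  root=17; inorder splits into left=[], right=[]
Reconstructed level-order: [22, 9, 13, 17]


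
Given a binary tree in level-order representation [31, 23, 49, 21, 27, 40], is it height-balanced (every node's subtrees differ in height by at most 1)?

Tree (level-order array): [31, 23, 49, 21, 27, 40]
Definition: a tree is height-balanced if, at every node, |h(left) - h(right)| <= 1 (empty subtree has height -1).
Bottom-up per-node check:
  node 21: h_left=-1, h_right=-1, diff=0 [OK], height=0
  node 27: h_left=-1, h_right=-1, diff=0 [OK], height=0
  node 23: h_left=0, h_right=0, diff=0 [OK], height=1
  node 40: h_left=-1, h_right=-1, diff=0 [OK], height=0
  node 49: h_left=0, h_right=-1, diff=1 [OK], height=1
  node 31: h_left=1, h_right=1, diff=0 [OK], height=2
All nodes satisfy the balance condition.
Result: Balanced


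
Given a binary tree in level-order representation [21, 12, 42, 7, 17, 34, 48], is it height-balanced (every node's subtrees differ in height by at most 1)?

Tree (level-order array): [21, 12, 42, 7, 17, 34, 48]
Definition: a tree is height-balanced if, at every node, |h(left) - h(right)| <= 1 (empty subtree has height -1).
Bottom-up per-node check:
  node 7: h_left=-1, h_right=-1, diff=0 [OK], height=0
  node 17: h_left=-1, h_right=-1, diff=0 [OK], height=0
  node 12: h_left=0, h_right=0, diff=0 [OK], height=1
  node 34: h_left=-1, h_right=-1, diff=0 [OK], height=0
  node 48: h_left=-1, h_right=-1, diff=0 [OK], height=0
  node 42: h_left=0, h_right=0, diff=0 [OK], height=1
  node 21: h_left=1, h_right=1, diff=0 [OK], height=2
All nodes satisfy the balance condition.
Result: Balanced


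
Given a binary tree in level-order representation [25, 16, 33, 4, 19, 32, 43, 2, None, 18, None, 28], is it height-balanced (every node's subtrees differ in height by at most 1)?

Tree (level-order array): [25, 16, 33, 4, 19, 32, 43, 2, None, 18, None, 28]
Definition: a tree is height-balanced if, at every node, |h(left) - h(right)| <= 1 (empty subtree has height -1).
Bottom-up per-node check:
  node 2: h_left=-1, h_right=-1, diff=0 [OK], height=0
  node 4: h_left=0, h_right=-1, diff=1 [OK], height=1
  node 18: h_left=-1, h_right=-1, diff=0 [OK], height=0
  node 19: h_left=0, h_right=-1, diff=1 [OK], height=1
  node 16: h_left=1, h_right=1, diff=0 [OK], height=2
  node 28: h_left=-1, h_right=-1, diff=0 [OK], height=0
  node 32: h_left=0, h_right=-1, diff=1 [OK], height=1
  node 43: h_left=-1, h_right=-1, diff=0 [OK], height=0
  node 33: h_left=1, h_right=0, diff=1 [OK], height=2
  node 25: h_left=2, h_right=2, diff=0 [OK], height=3
All nodes satisfy the balance condition.
Result: Balanced


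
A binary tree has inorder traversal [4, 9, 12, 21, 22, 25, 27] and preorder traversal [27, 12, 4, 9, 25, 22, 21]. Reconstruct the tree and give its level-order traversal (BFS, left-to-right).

Inorder:  [4, 9, 12, 21, 22, 25, 27]
Preorder: [27, 12, 4, 9, 25, 22, 21]
Algorithm: preorder visits root first, so consume preorder in order;
for each root, split the current inorder slice at that value into
left-subtree inorder and right-subtree inorder, then recurse.
Recursive splits:
  root=27; inorder splits into left=[4, 9, 12, 21, 22, 25], right=[]
  root=12; inorder splits into left=[4, 9], right=[21, 22, 25]
  root=4; inorder splits into left=[], right=[9]
  root=9; inorder splits into left=[], right=[]
  root=25; inorder splits into left=[21, 22], right=[]
  root=22; inorder splits into left=[21], right=[]
  root=21; inorder splits into left=[], right=[]
Reconstructed level-order: [27, 12, 4, 25, 9, 22, 21]


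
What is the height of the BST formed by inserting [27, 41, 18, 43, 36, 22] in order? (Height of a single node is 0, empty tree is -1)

Insertion order: [27, 41, 18, 43, 36, 22]
Tree (level-order array): [27, 18, 41, None, 22, 36, 43]
Compute height bottom-up (empty subtree = -1):
  height(22) = 1 + max(-1, -1) = 0
  height(18) = 1 + max(-1, 0) = 1
  height(36) = 1 + max(-1, -1) = 0
  height(43) = 1 + max(-1, -1) = 0
  height(41) = 1 + max(0, 0) = 1
  height(27) = 1 + max(1, 1) = 2
Height = 2


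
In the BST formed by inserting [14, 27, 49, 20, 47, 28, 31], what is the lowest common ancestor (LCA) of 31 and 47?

Tree insertion order: [14, 27, 49, 20, 47, 28, 31]
Tree (level-order array): [14, None, 27, 20, 49, None, None, 47, None, 28, None, None, 31]
In a BST, the LCA of p=31, q=47 is the first node v on the
root-to-leaf path with p <= v <= q (go left if both < v, right if both > v).
Walk from root:
  at 14: both 31 and 47 > 14, go right
  at 27: both 31 and 47 > 27, go right
  at 49: both 31 and 47 < 49, go left
  at 47: 31 <= 47 <= 47, this is the LCA
LCA = 47


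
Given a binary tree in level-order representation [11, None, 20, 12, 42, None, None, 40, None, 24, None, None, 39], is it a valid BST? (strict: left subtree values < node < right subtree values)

Level-order array: [11, None, 20, 12, 42, None, None, 40, None, 24, None, None, 39]
Validate using subtree bounds (lo, hi): at each node, require lo < value < hi,
then recurse left with hi=value and right with lo=value.
Preorder trace (stopping at first violation):
  at node 11 with bounds (-inf, +inf): OK
  at node 20 with bounds (11, +inf): OK
  at node 12 with bounds (11, 20): OK
  at node 42 with bounds (20, +inf): OK
  at node 40 with bounds (20, 42): OK
  at node 24 with bounds (20, 40): OK
  at node 39 with bounds (24, 40): OK
No violation found at any node.
Result: Valid BST


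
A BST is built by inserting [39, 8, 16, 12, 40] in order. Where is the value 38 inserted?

Starting tree (level order): [39, 8, 40, None, 16, None, None, 12]
Insertion path: 39 -> 8 -> 16
Result: insert 38 as right child of 16
Final tree (level order): [39, 8, 40, None, 16, None, None, 12, 38]


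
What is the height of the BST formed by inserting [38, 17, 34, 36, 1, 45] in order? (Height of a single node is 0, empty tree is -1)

Insertion order: [38, 17, 34, 36, 1, 45]
Tree (level-order array): [38, 17, 45, 1, 34, None, None, None, None, None, 36]
Compute height bottom-up (empty subtree = -1):
  height(1) = 1 + max(-1, -1) = 0
  height(36) = 1 + max(-1, -1) = 0
  height(34) = 1 + max(-1, 0) = 1
  height(17) = 1 + max(0, 1) = 2
  height(45) = 1 + max(-1, -1) = 0
  height(38) = 1 + max(2, 0) = 3
Height = 3


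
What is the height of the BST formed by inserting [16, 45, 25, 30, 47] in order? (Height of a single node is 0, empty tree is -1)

Insertion order: [16, 45, 25, 30, 47]
Tree (level-order array): [16, None, 45, 25, 47, None, 30]
Compute height bottom-up (empty subtree = -1):
  height(30) = 1 + max(-1, -1) = 0
  height(25) = 1 + max(-1, 0) = 1
  height(47) = 1 + max(-1, -1) = 0
  height(45) = 1 + max(1, 0) = 2
  height(16) = 1 + max(-1, 2) = 3
Height = 3


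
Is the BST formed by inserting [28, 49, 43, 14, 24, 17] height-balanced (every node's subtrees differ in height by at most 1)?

Tree (level-order array): [28, 14, 49, None, 24, 43, None, 17]
Definition: a tree is height-balanced if, at every node, |h(left) - h(right)| <= 1 (empty subtree has height -1).
Bottom-up per-node check:
  node 17: h_left=-1, h_right=-1, diff=0 [OK], height=0
  node 24: h_left=0, h_right=-1, diff=1 [OK], height=1
  node 14: h_left=-1, h_right=1, diff=2 [FAIL (|-1-1|=2 > 1)], height=2
  node 43: h_left=-1, h_right=-1, diff=0 [OK], height=0
  node 49: h_left=0, h_right=-1, diff=1 [OK], height=1
  node 28: h_left=2, h_right=1, diff=1 [OK], height=3
Node 14 violates the condition: |-1 - 1| = 2 > 1.
Result: Not balanced


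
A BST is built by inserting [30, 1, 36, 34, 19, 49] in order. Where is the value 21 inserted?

Starting tree (level order): [30, 1, 36, None, 19, 34, 49]
Insertion path: 30 -> 1 -> 19
Result: insert 21 as right child of 19
Final tree (level order): [30, 1, 36, None, 19, 34, 49, None, 21]


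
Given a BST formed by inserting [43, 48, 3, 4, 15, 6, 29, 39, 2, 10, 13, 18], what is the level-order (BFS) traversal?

Tree insertion order: [43, 48, 3, 4, 15, 6, 29, 39, 2, 10, 13, 18]
Tree (level-order array): [43, 3, 48, 2, 4, None, None, None, None, None, 15, 6, 29, None, 10, 18, 39, None, 13]
BFS from the root, enqueuing left then right child of each popped node:
  queue [43] -> pop 43, enqueue [3, 48], visited so far: [43]
  queue [3, 48] -> pop 3, enqueue [2, 4], visited so far: [43, 3]
  queue [48, 2, 4] -> pop 48, enqueue [none], visited so far: [43, 3, 48]
  queue [2, 4] -> pop 2, enqueue [none], visited so far: [43, 3, 48, 2]
  queue [4] -> pop 4, enqueue [15], visited so far: [43, 3, 48, 2, 4]
  queue [15] -> pop 15, enqueue [6, 29], visited so far: [43, 3, 48, 2, 4, 15]
  queue [6, 29] -> pop 6, enqueue [10], visited so far: [43, 3, 48, 2, 4, 15, 6]
  queue [29, 10] -> pop 29, enqueue [18, 39], visited so far: [43, 3, 48, 2, 4, 15, 6, 29]
  queue [10, 18, 39] -> pop 10, enqueue [13], visited so far: [43, 3, 48, 2, 4, 15, 6, 29, 10]
  queue [18, 39, 13] -> pop 18, enqueue [none], visited so far: [43, 3, 48, 2, 4, 15, 6, 29, 10, 18]
  queue [39, 13] -> pop 39, enqueue [none], visited so far: [43, 3, 48, 2, 4, 15, 6, 29, 10, 18, 39]
  queue [13] -> pop 13, enqueue [none], visited so far: [43, 3, 48, 2, 4, 15, 6, 29, 10, 18, 39, 13]
Result: [43, 3, 48, 2, 4, 15, 6, 29, 10, 18, 39, 13]


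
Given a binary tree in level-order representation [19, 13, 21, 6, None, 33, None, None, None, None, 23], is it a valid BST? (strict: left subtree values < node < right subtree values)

Level-order array: [19, 13, 21, 6, None, 33, None, None, None, None, 23]
Validate using subtree bounds (lo, hi): at each node, require lo < value < hi,
then recurse left with hi=value and right with lo=value.
Preorder trace (stopping at first violation):
  at node 19 with bounds (-inf, +inf): OK
  at node 13 with bounds (-inf, 19): OK
  at node 6 with bounds (-inf, 13): OK
  at node 21 with bounds (19, +inf): OK
  at node 33 with bounds (19, 21): VIOLATION
Node 33 violates its bound: not (19 < 33 < 21).
Result: Not a valid BST


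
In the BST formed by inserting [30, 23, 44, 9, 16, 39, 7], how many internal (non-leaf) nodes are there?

Tree built from: [30, 23, 44, 9, 16, 39, 7]
Tree (level-order array): [30, 23, 44, 9, None, 39, None, 7, 16]
Rule: An internal node has at least one child.
Per-node child counts:
  node 30: 2 child(ren)
  node 23: 1 child(ren)
  node 9: 2 child(ren)
  node 7: 0 child(ren)
  node 16: 0 child(ren)
  node 44: 1 child(ren)
  node 39: 0 child(ren)
Matching nodes: [30, 23, 9, 44]
Count of internal (non-leaf) nodes: 4


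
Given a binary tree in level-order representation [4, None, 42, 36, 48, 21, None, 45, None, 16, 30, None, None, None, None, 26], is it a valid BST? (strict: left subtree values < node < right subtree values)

Level-order array: [4, None, 42, 36, 48, 21, None, 45, None, 16, 30, None, None, None, None, 26]
Validate using subtree bounds (lo, hi): at each node, require lo < value < hi,
then recurse left with hi=value and right with lo=value.
Preorder trace (stopping at first violation):
  at node 4 with bounds (-inf, +inf): OK
  at node 42 with bounds (4, +inf): OK
  at node 36 with bounds (4, 42): OK
  at node 21 with bounds (4, 36): OK
  at node 16 with bounds (4, 21): OK
  at node 30 with bounds (21, 36): OK
  at node 26 with bounds (21, 30): OK
  at node 48 with bounds (42, +inf): OK
  at node 45 with bounds (42, 48): OK
No violation found at any node.
Result: Valid BST


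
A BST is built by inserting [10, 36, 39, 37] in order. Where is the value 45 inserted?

Starting tree (level order): [10, None, 36, None, 39, 37]
Insertion path: 10 -> 36 -> 39
Result: insert 45 as right child of 39
Final tree (level order): [10, None, 36, None, 39, 37, 45]


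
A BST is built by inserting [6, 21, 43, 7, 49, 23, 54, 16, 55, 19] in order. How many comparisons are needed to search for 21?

Search path for 21: 6 -> 21
Found: True
Comparisons: 2


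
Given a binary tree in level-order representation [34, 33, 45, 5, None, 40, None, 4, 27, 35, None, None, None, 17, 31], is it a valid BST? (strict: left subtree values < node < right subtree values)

Level-order array: [34, 33, 45, 5, None, 40, None, 4, 27, 35, None, None, None, 17, 31]
Validate using subtree bounds (lo, hi): at each node, require lo < value < hi,
then recurse left with hi=value and right with lo=value.
Preorder trace (stopping at first violation):
  at node 34 with bounds (-inf, +inf): OK
  at node 33 with bounds (-inf, 34): OK
  at node 5 with bounds (-inf, 33): OK
  at node 4 with bounds (-inf, 5): OK
  at node 27 with bounds (5, 33): OK
  at node 17 with bounds (5, 27): OK
  at node 31 with bounds (27, 33): OK
  at node 45 with bounds (34, +inf): OK
  at node 40 with bounds (34, 45): OK
  at node 35 with bounds (34, 40): OK
No violation found at any node.
Result: Valid BST


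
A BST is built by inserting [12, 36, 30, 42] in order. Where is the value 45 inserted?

Starting tree (level order): [12, None, 36, 30, 42]
Insertion path: 12 -> 36 -> 42
Result: insert 45 as right child of 42
Final tree (level order): [12, None, 36, 30, 42, None, None, None, 45]


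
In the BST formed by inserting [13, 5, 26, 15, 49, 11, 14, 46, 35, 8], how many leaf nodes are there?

Tree built from: [13, 5, 26, 15, 49, 11, 14, 46, 35, 8]
Tree (level-order array): [13, 5, 26, None, 11, 15, 49, 8, None, 14, None, 46, None, None, None, None, None, 35]
Rule: A leaf has 0 children.
Per-node child counts:
  node 13: 2 child(ren)
  node 5: 1 child(ren)
  node 11: 1 child(ren)
  node 8: 0 child(ren)
  node 26: 2 child(ren)
  node 15: 1 child(ren)
  node 14: 0 child(ren)
  node 49: 1 child(ren)
  node 46: 1 child(ren)
  node 35: 0 child(ren)
Matching nodes: [8, 14, 35]
Count of leaf nodes: 3


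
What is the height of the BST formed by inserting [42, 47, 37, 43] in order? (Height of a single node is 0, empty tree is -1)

Insertion order: [42, 47, 37, 43]
Tree (level-order array): [42, 37, 47, None, None, 43]
Compute height bottom-up (empty subtree = -1):
  height(37) = 1 + max(-1, -1) = 0
  height(43) = 1 + max(-1, -1) = 0
  height(47) = 1 + max(0, -1) = 1
  height(42) = 1 + max(0, 1) = 2
Height = 2


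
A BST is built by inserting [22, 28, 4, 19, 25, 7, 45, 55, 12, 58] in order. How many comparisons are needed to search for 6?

Search path for 6: 22 -> 4 -> 19 -> 7
Found: False
Comparisons: 4


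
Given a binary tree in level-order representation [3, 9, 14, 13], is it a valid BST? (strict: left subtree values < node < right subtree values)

Level-order array: [3, 9, 14, 13]
Validate using subtree bounds (lo, hi): at each node, require lo < value < hi,
then recurse left with hi=value and right with lo=value.
Preorder trace (stopping at first violation):
  at node 3 with bounds (-inf, +inf): OK
  at node 9 with bounds (-inf, 3): VIOLATION
Node 9 violates its bound: not (-inf < 9 < 3).
Result: Not a valid BST


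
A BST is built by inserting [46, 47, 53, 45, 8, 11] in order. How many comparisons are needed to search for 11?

Search path for 11: 46 -> 45 -> 8 -> 11
Found: True
Comparisons: 4


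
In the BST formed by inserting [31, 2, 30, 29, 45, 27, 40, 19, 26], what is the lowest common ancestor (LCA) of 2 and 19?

Tree insertion order: [31, 2, 30, 29, 45, 27, 40, 19, 26]
Tree (level-order array): [31, 2, 45, None, 30, 40, None, 29, None, None, None, 27, None, 19, None, None, 26]
In a BST, the LCA of p=2, q=19 is the first node v on the
root-to-leaf path with p <= v <= q (go left if both < v, right if both > v).
Walk from root:
  at 31: both 2 and 19 < 31, go left
  at 2: 2 <= 2 <= 19, this is the LCA
LCA = 2


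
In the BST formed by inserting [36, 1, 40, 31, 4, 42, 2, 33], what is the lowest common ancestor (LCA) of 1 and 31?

Tree insertion order: [36, 1, 40, 31, 4, 42, 2, 33]
Tree (level-order array): [36, 1, 40, None, 31, None, 42, 4, 33, None, None, 2]
In a BST, the LCA of p=1, q=31 is the first node v on the
root-to-leaf path with p <= v <= q (go left if both < v, right if both > v).
Walk from root:
  at 36: both 1 and 31 < 36, go left
  at 1: 1 <= 1 <= 31, this is the LCA
LCA = 1


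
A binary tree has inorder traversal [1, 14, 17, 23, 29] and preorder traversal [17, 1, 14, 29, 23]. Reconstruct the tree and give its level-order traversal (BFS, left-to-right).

Inorder:  [1, 14, 17, 23, 29]
Preorder: [17, 1, 14, 29, 23]
Algorithm: preorder visits root first, so consume preorder in order;
for each root, split the current inorder slice at that value into
left-subtree inorder and right-subtree inorder, then recurse.
Recursive splits:
  root=17; inorder splits into left=[1, 14], right=[23, 29]
  root=1; inorder splits into left=[], right=[14]
  root=14; inorder splits into left=[], right=[]
  root=29; inorder splits into left=[23], right=[]
  root=23; inorder splits into left=[], right=[]
Reconstructed level-order: [17, 1, 29, 14, 23]


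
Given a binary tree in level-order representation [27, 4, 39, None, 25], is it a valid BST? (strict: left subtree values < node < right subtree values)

Level-order array: [27, 4, 39, None, 25]
Validate using subtree bounds (lo, hi): at each node, require lo < value < hi,
then recurse left with hi=value and right with lo=value.
Preorder trace (stopping at first violation):
  at node 27 with bounds (-inf, +inf): OK
  at node 4 with bounds (-inf, 27): OK
  at node 25 with bounds (4, 27): OK
  at node 39 with bounds (27, +inf): OK
No violation found at any node.
Result: Valid BST


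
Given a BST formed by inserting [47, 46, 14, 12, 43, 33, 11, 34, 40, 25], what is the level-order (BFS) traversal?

Tree insertion order: [47, 46, 14, 12, 43, 33, 11, 34, 40, 25]
Tree (level-order array): [47, 46, None, 14, None, 12, 43, 11, None, 33, None, None, None, 25, 34, None, None, None, 40]
BFS from the root, enqueuing left then right child of each popped node:
  queue [47] -> pop 47, enqueue [46], visited so far: [47]
  queue [46] -> pop 46, enqueue [14], visited so far: [47, 46]
  queue [14] -> pop 14, enqueue [12, 43], visited so far: [47, 46, 14]
  queue [12, 43] -> pop 12, enqueue [11], visited so far: [47, 46, 14, 12]
  queue [43, 11] -> pop 43, enqueue [33], visited so far: [47, 46, 14, 12, 43]
  queue [11, 33] -> pop 11, enqueue [none], visited so far: [47, 46, 14, 12, 43, 11]
  queue [33] -> pop 33, enqueue [25, 34], visited so far: [47, 46, 14, 12, 43, 11, 33]
  queue [25, 34] -> pop 25, enqueue [none], visited so far: [47, 46, 14, 12, 43, 11, 33, 25]
  queue [34] -> pop 34, enqueue [40], visited so far: [47, 46, 14, 12, 43, 11, 33, 25, 34]
  queue [40] -> pop 40, enqueue [none], visited so far: [47, 46, 14, 12, 43, 11, 33, 25, 34, 40]
Result: [47, 46, 14, 12, 43, 11, 33, 25, 34, 40]


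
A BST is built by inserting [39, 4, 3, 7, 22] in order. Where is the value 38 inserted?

Starting tree (level order): [39, 4, None, 3, 7, None, None, None, 22]
Insertion path: 39 -> 4 -> 7 -> 22
Result: insert 38 as right child of 22
Final tree (level order): [39, 4, None, 3, 7, None, None, None, 22, None, 38]


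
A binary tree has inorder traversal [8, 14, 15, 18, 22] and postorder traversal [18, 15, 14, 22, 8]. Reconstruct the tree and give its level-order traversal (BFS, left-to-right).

Inorder:   [8, 14, 15, 18, 22]
Postorder: [18, 15, 14, 22, 8]
Algorithm: postorder visits root last, so walk postorder right-to-left;
each value is the root of the current inorder slice — split it at that
value, recurse on the right subtree first, then the left.
Recursive splits:
  root=8; inorder splits into left=[], right=[14, 15, 18, 22]
  root=22; inorder splits into left=[14, 15, 18], right=[]
  root=14; inorder splits into left=[], right=[15, 18]
  root=15; inorder splits into left=[], right=[18]
  root=18; inorder splits into left=[], right=[]
Reconstructed level-order: [8, 22, 14, 15, 18]


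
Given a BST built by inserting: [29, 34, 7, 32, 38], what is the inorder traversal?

Tree insertion order: [29, 34, 7, 32, 38]
Tree (level-order array): [29, 7, 34, None, None, 32, 38]
Inorder traversal: [7, 29, 32, 34, 38]


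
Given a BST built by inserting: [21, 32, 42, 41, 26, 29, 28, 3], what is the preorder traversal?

Tree insertion order: [21, 32, 42, 41, 26, 29, 28, 3]
Tree (level-order array): [21, 3, 32, None, None, 26, 42, None, 29, 41, None, 28]
Preorder traversal: [21, 3, 32, 26, 29, 28, 42, 41]


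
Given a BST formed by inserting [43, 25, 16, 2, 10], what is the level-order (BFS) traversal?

Tree insertion order: [43, 25, 16, 2, 10]
Tree (level-order array): [43, 25, None, 16, None, 2, None, None, 10]
BFS from the root, enqueuing left then right child of each popped node:
  queue [43] -> pop 43, enqueue [25], visited so far: [43]
  queue [25] -> pop 25, enqueue [16], visited so far: [43, 25]
  queue [16] -> pop 16, enqueue [2], visited so far: [43, 25, 16]
  queue [2] -> pop 2, enqueue [10], visited so far: [43, 25, 16, 2]
  queue [10] -> pop 10, enqueue [none], visited so far: [43, 25, 16, 2, 10]
Result: [43, 25, 16, 2, 10]


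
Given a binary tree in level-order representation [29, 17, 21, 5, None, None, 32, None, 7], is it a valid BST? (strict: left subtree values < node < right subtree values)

Level-order array: [29, 17, 21, 5, None, None, 32, None, 7]
Validate using subtree bounds (lo, hi): at each node, require lo < value < hi,
then recurse left with hi=value and right with lo=value.
Preorder trace (stopping at first violation):
  at node 29 with bounds (-inf, +inf): OK
  at node 17 with bounds (-inf, 29): OK
  at node 5 with bounds (-inf, 17): OK
  at node 7 with bounds (5, 17): OK
  at node 21 with bounds (29, +inf): VIOLATION
Node 21 violates its bound: not (29 < 21 < +inf).
Result: Not a valid BST
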